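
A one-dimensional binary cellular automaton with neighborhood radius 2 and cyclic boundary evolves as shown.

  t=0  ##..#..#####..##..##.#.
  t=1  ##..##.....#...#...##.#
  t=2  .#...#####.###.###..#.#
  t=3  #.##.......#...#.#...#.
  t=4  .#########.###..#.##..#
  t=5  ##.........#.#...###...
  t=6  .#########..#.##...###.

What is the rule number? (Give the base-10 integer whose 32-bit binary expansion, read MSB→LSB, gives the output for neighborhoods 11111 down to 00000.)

  [31] ##### => .  t=0,i=9
  [30] ####. => .  t=0,i=10
  [29] ###.# => .  t=2,i=9
  [28] ###.. => #  t=0,i=11
  [27] ##.## => .  t=1,i=21
  [26] ##.#. => #  t=0,i=20
  [25] ##..# => .  t=0,i=2
  [24] ##... => #  t=1,i=6
  [23] #.### => #  t=1,i=22
  [22] #.##. => #  t=0,i=0
  [21] #.#.# => .  t=0,i=21
  [20] #.#.. => .  t=2,i=1
  [19] #..## => .  t=0,i=6
  [18] #..#. => .  t=0,i=3
  [17] #...# => #  t=1,i=13
  [16] #.... => #  t=1,i=7
  [15] .#### => .  t=0,i=8
  [14] .###. => .  t=1,i=0
  [13] .##.# => #  t=0,i=19
  [12] .##.. => #  t=0,i=1
  [11] .#.## => #  t=0,i=22
  [10] .#.#. => #  t=2,i=0
  [9] .#..# => #  t=0,i=5
  [8] .#... => #  t=1,i=12
  [7] ..### => .  t=0,i=7
  [6] ..##. => .  t=0,i=14
  [5] ..#.# => .  t=2,i=20
  [4] ..#.. => #  t=0,i=4
  [3] ...## => .  t=1,i=18
  [2] ...#. => .  t=1,i=10
  [1] ....# => #  t=1,i=9
  [0] ..... => #  t=1,i=8
  bits 00010101110000110011111100010011 = 365117203

365117203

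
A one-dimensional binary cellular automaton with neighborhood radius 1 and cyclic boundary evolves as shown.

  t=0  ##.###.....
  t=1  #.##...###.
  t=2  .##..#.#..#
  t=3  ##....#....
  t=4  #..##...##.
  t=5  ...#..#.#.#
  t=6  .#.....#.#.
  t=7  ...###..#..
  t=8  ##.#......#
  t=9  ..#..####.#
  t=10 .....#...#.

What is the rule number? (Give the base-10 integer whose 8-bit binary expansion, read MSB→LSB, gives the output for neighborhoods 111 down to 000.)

  ### -> .   bit 7 = 0  t=0,i=4
  ##. -> .   bit 6 = 0  t=0,i=1
  #.# -> #   bit 5 = 1  t=0,i=2
  #.. -> .   bit 4 = 0  t=0,i=6
  .## -> #   bit 3 = 1  t=0,i=0
  .#. -> .   bit 2 = 0  t=1,i=0
  ..# -> .   bit 1 = 0  t=0,i=10
  ... -> #   bit 0 = 1  t=0,i=7
  bits 00101001 = 41

41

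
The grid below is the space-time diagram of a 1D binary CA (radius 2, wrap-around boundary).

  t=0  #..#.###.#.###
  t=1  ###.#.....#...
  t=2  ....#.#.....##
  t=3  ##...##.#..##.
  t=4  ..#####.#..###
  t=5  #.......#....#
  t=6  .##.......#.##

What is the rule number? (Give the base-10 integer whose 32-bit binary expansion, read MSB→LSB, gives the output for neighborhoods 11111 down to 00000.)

  #####|.  b31=0 t=4,i=4
  ####.|.  b30=0 t=0,i=13
  ###.#|.  b29=0 t=0,i=7
  ###..|#  b28=1 t=0,i=0
  ##.##|#  b27=1 t=3,i=13
  ##.#.|.  b26=0 t=0,i=8
  ##..#|#  b25=1 t=0,i=1
  ##...|#  b24=1 t=2,i=0
  #.###|.  b23=0 t=0,i=5
  #.##.|.  b22=0 t=3,i=0
  #.#.#|.  b21=0 t=0,i=9
  #.#..|#  b20=1 t=1,i=4
  #..##|.  b19=0 t=3,i=10
  #..#.|#  b18=1 t=0,i=2
  #...#|#  b17=1 t=1,i=12
  #....|#  b16=1 t=1,i=6
  .####|.  b15=0 t=0,i=12
  .###.|.  b14=0 t=0,i=6
  .##.#|#  b13=1 t=3,i=6
  .##..|.  b12=0 t=2,i=13
  .#.##|#  b11=1 t=0,i=4
  .#.#.|#  b10=1 t=2,i=5
  .#..#|.  b9=0 t=3,i=9
  .#...|.  b8=0 t=1,i=5
  ..###|.  b7=0 t=1,i=0
  ..##.|#  b6=1 t=2,i=12
  ..#.#|.  b5=0 t=0,i=3
  ..#..|.  b4=0 t=1,i=10
  ...##|#  b3=1 t=1,i=13
  ...#.|.  b2=0 t=1,i=9
  ....#|.  b1=0 t=1,i=8
  .....|.  b0=0 t=1,i=7
  bits 00011011000101110010110001001000 = 454503496

454503496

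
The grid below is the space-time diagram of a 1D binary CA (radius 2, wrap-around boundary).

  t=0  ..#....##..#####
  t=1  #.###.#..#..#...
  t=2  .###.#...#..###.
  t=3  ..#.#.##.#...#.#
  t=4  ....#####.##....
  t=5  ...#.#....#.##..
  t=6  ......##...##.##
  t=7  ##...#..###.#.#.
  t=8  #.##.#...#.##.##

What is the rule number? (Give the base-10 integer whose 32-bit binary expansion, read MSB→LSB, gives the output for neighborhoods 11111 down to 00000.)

132376856

  ##### -> .   bit 31 = 0  t=0,i=13
  ####. -> .   bit 30 = 0  t=0,i=14
  ###.# -> .   bit 29 = 0  t=1,i=4
  ###.. -> .   bit 28 = 0  t=0,i=15
  ##.## -> .   bit 27 = 0  t=4,i=9
  ##.#. -> #   bit 26 = 1  t=1,i=5
  ##..# -> #   bit 25 = 1  t=0,i=0
  ##... -> #   bit 24 = 1  t=4,i=12
  #.### -> #   bit 23 = 1  t=1,i=2
  #.##. -> #   bit 22 = 1  t=3,i=6
  #.#.# -> #   bit 21 = 1  t=3,i=4
  #.#.. -> .   bit 20 = 0  t=1,i=6
  #..## -> .   bit 19 = 0  t=0,i=10
  #..#. -> .   bit 18 = 0  t=0,i=1
  #...# -> #   bit 17 = 1  t=1,i=14
  #.... -> #   bit 16 = 1  t=0,i=4
  .#### -> #   bit 15 = 1  t=0,i=12
  .###. -> #   bit 14 = 1  t=1,i=3
  .##.# -> #   bit 13 = 1  t=3,i=7
  .##.. -> .   bit 12 = 0  t=0,i=8
  .#.## -> #   bit 11 = 1  t=1,i=1
  .#.#. -> .   bit 10 = 0  t=3,i=3
  .#..# -> .   bit 9 = 0  t=1,i=7
  .#... -> #   bit 8 = 1  t=0,i=3
  ..### -> .   bit 7 = 0  t=0,i=11
  ..##. -> .   bit 6 = 0  t=0,i=7
  ..#.# -> .   bit 5 = 0  t=1,i=0
  ..#.. -> #   bit 4 = 1  t=0,i=2
  ...## -> #   bit 3 = 1  t=0,i=6
  ...#. -> .   bit 2 = 0  t=1,i=15
  ....# -> .   bit 1 = 0  t=0,i=5
  ..... -> .   bit 0 = 0  t=4,i=0
  bits 00000111111000111110100100011000 = 132376856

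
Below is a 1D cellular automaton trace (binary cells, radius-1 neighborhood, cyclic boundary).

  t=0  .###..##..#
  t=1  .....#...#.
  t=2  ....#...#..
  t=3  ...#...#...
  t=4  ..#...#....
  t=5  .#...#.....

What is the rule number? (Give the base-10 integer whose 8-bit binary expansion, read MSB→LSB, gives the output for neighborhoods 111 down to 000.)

  ###|.  b7=0 t=0,i=2
  ##.|.  b6=0 t=0,i=3
  #.#|.  b5=0 t=0,i=0
  #..|.  b4=0 t=0,i=4
  .##|.  b3=0 t=0,i=1
  .#.|.  b2=0 t=0,i=10
  ..#|#  b1=1 t=0,i=5
  ...|.  b0=0 t=1,i=0
  bits 00000010 = 2

2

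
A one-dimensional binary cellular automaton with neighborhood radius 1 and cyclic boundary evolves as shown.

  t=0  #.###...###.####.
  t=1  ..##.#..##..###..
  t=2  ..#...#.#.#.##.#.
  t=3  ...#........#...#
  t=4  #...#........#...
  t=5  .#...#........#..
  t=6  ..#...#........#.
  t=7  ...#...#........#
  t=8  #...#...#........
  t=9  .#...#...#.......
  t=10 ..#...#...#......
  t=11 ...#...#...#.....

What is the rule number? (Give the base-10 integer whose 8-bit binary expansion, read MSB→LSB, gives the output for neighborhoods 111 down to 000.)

  nb ###: next=#  (t=0,i=3, bit7=1)
  nb ##.: next=.  (t=0,i=4, bit6=0)
  nb #.#: next=.  (t=0,i=1, bit5=0)
  nb #..: next=#  (t=0,i=5, bit4=1)
  nb .##: next=#  (t=0,i=2, bit3=1)
  nb .#.: next=.  (t=0,i=0, bit2=0)
  nb ..#: next=.  (t=0,i=7, bit1=0)
  nb ...: next=.  (t=0,i=6, bit0=0)
  bits 10011000 = 152

152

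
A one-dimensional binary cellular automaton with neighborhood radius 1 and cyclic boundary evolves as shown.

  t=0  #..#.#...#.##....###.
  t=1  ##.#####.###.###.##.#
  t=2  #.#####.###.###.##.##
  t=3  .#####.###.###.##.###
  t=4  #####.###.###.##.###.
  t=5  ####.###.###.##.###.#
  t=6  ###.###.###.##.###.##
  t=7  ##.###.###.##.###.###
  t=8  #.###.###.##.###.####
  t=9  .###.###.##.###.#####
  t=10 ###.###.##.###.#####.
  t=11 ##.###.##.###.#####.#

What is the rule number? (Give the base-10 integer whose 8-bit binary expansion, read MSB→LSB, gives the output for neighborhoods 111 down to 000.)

  ###|#  b7=1 t=0,i=18
  ##.|.  b6=0 t=0,i=12
  #.#|#  b5=1 t=0,i=4
  #..|#  b4=1 t=0,i=1
  .##|#  b3=1 t=0,i=11
  .#.|#  b2=1 t=0,i=0
  ..#|.  b1=0 t=0,i=2
  ...|#  b0=1 t=0,i=7
  bits 10111101 = 189

189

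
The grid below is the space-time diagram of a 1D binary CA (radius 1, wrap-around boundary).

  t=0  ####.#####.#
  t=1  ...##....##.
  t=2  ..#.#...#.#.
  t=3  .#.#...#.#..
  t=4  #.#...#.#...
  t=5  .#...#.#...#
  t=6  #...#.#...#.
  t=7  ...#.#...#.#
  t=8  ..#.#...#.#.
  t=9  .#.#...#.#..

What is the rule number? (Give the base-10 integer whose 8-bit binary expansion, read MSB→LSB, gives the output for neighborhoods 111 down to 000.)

  ### -> .   bit 7 = 0  t=0,i=0
  ##. -> #   bit 6 = 1  t=0,i=3
  #.# -> #   bit 5 = 1  t=0,i=4
  #.. -> .   bit 4 = 0  t=1,i=5
  .## -> .   bit 3 = 0  t=0,i=5
  .#. -> .   bit 2 = 0  t=2,i=2
  ..# -> #   bit 1 = 1  t=1,i=2
  ... -> .   bit 0 = 0  t=1,i=0
  bits 01100010 = 98

98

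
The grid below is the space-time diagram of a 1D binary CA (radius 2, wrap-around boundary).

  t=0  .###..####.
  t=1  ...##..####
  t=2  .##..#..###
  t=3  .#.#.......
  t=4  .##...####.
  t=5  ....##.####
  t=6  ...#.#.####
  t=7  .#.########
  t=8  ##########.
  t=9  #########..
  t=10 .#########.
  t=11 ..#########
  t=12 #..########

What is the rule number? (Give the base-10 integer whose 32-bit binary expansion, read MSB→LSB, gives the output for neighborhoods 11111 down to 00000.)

3605179433

  nb #####: next=#  (t=7,i=5, bit31=1)
  nb ####.: next=#  (t=0,i=8, bit30=1)
  nb ###.#: next=.  (t=2,i=10, bit29=0)
  nb ###..: next=#  (t=0,i=3, bit28=1)
  nb ##.##: next=.  (t=2,i=0, bit27=0)
  nb ##.#.: next=#  (t=7,i=0, bit26=1)
  nb ##..#: next=#  (t=0,i=4, bit25=1)
  nb ##...: next=.  (t=1,i=0, bit24=0)
  nb #.###: next=#  (t=5,i=7, bit23=1)
  nb #.##.: next=#  (t=2,i=1, bit22=1)
  nb #.#.#: next=#  (t=6,i=5, bit21=1)
  nb #.#..: next=.  (t=3,i=3, bit20=0)
  nb #..##: next=.  (t=0,i=0, bit19=0)
  nb #..#.: next=.  (t=2,i=4, bit18=0)
  nb #...#: next=#  (t=1,i=1, bit17=1)
  nb #....: next=.  (t=3,i=5, bit16=0)
  nb .####: next=#  (t=0,i=7, bit15=1)
  nb .###.: next=.  (t=0,i=2, bit14=0)
  nb .##.#: next=#  (t=5,i=5, bit13=1)
  nb .##..: next=.  (t=1,i=4, bit12=0)
  nb .#.##: next=#  (t=6,i=6, bit11=1)
  nb .#.#.: next=#  (t=3,i=2, bit10=1)
  nb .#..#: next=.  (t=2,i=6, bit9=0)
  nb .#...: next=.  (t=3,i=4, bit8=0)
  nb ..###: next=.  (t=0,i=1, bit7=0)
  nb ..##.: next=.  (t=1,i=3, bit6=0)
  nb ..#.#: next=#  (t=3,i=1, bit5=1)
  nb ..#..: next=.  (t=2,i=5, bit4=0)
  nb ...##: next=#  (t=1,i=2, bit3=1)
  nb ...#.: next=.  (t=3,i=0, bit2=0)
  nb ....#: next=.  (t=3,i=10, bit1=0)
  nb .....: next=#  (t=3,i=6, bit0=1)
  bits 11010110111000101010110000101001 = 3605179433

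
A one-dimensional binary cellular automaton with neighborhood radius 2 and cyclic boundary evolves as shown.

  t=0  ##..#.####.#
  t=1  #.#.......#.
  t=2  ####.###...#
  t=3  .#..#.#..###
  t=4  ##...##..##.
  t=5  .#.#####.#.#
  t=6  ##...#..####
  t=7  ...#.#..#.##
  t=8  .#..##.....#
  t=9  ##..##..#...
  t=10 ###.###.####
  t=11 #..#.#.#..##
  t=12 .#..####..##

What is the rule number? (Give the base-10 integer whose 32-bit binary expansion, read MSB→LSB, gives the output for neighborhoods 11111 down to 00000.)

2385663449

  #####|#  b31=1 t=2,i=1
  ####.|.  b30=0 t=0,i=8
  ###.#|.  b29=0 t=0,i=9
  ###..|.  b28=0 t=0,i=1
  ##.##|#  b27=1 t=0,i=10
  ##.#.|#  b26=1 t=3,i=0
  ##..#|#  b25=1 t=0,i=2
  ##...|.  b24=0 t=2,i=8
  #.###|.  b23=0 t=0,i=6
  #.##.|.  b22=0 t=4,i=0
  #.#.#|#  b21=1 t=1,i=0
  #.#..|#  b20=1 t=1,i=2
  #..##|.  b19=0 t=3,i=8
  #..#.|.  b18=0 t=0,i=3
  #...#|#  b17=1 t=2,i=9
  #....|.  b16=0 t=1,i=4
  .####|.  b15=0 t=0,i=7
  .###.|#  b14=1 t=0,i=0
  .##.#|.  b13=0 t=4,i=10
  .##..|#  b12=1 t=4,i=1
  .#.##|.  b11=0 t=0,i=5
  .#.#.|#  b10=1 t=1,i=1
  .#..#|.  b9=0 t=3,i=2
  .#...|#  b8=1 t=1,i=3
  ..###|#  b7=1 t=2,i=11
  ..##.|#  b6=1 t=4,i=5
  ..#.#|.  b5=0 t=0,i=4
  ..#..|#  b4=1 t=6,i=5
  ...##|#  b3=1 t=2,i=10
  ...#.|.  b2=0 t=1,i=9
  ....#|.  b1=0 t=1,i=8
  .....|#  b0=1 t=1,i=5
  bits 10001110001100100101010111011001 = 2385663449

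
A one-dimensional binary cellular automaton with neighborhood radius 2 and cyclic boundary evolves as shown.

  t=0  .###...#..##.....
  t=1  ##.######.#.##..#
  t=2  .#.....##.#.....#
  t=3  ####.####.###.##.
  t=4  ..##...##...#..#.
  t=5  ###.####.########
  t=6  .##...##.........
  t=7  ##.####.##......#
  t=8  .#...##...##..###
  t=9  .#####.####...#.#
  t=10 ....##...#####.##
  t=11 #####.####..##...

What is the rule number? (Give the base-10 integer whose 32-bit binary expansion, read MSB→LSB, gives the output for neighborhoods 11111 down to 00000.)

  #####|.  b31=0 t=1,i=5
  ####.|#  b30=1 t=1,i=7
  ###.#|#  b29=1 t=1,i=1
  ###..|#  b28=1 t=0,i=3
  ##.##|.  b27=0 t=1,i=2
  ##.#.|.  b26=0 t=1,i=9
  ##..#|.  b25=0 t=1,i=14
  ##...|#  b24=1 t=0,i=4
  #.###|.  b23=0 t=1,i=3
  #.##.|.  b22=0 t=1,i=12
  #.#.#|#  b21=1 t=1,i=10
  #.#..|#  b20=1 t=2,i=1
  #..##|.  b19=0 t=0,i=9
  #..#.|#  b18=1 t=4,i=14
  #...#|#  b17=1 t=0,i=5
  #....|#  b16=1 t=0,i=13
  .####|.  b15=0 t=1,i=4
  .###.|.  b14=0 t=0,i=2
  .##.#|#  b13=1 t=2,i=8
  .##..|.  b12=0 t=0,i=11
  .#.##|.  b11=0 t=1,i=11
  .#.#.|#  b10=1 t=2,i=0
  .#..#|#  b9=1 t=0,i=8
  .#...|#  b8=1 t=2,i=2
  ..###|#  b7=1 t=0,i=1
  ..##.|#  b6=1 t=0,i=10
  ..#.#|.  b5=0 t=2,i=16
  ..#..|#  b4=1 t=0,i=7
  ...##|#  b3=1 t=0,i=0
  ...#.|#  b2=1 t=0,i=6
  ....#|#  b1=1 t=0,i=16
  .....|.  b0=0 t=0,i=14
  bits 01110001001101110010011111011110 = 1899440094

1899440094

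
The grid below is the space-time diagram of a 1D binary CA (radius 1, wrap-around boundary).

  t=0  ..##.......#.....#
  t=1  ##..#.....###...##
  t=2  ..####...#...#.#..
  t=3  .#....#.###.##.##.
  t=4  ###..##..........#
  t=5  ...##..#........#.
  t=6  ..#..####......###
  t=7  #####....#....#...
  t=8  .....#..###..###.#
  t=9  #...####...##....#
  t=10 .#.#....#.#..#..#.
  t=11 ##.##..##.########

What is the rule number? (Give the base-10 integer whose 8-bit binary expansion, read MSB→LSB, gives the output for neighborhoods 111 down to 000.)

22

  ###|.  b7=0 t=1,i=0
  ##.|.  b6=0 t=0,i=3
  #.#|.  b5=0 t=2,i=14
  #..|#  b4=1 t=0,i=0
  .##|.  b3=0 t=0,i=2
  .#.|#  b2=1 t=0,i=11
  ..#|#  b1=1 t=0,i=1
  ...|.  b0=0 t=0,i=5
  bits 00010110 = 22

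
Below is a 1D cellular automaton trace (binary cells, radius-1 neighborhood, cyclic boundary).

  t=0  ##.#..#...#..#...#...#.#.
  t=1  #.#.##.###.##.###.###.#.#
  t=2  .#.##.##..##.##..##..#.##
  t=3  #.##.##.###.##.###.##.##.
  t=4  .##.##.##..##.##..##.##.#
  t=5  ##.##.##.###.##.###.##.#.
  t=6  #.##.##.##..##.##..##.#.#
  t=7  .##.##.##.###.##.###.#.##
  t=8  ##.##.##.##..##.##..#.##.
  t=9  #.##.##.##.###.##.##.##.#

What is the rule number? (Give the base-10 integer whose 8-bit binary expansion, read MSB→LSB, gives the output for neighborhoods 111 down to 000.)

59

  [7] ### => .  t=1,i=8
  [6] ##. => .  t=0,i=1
  [5] #.# => #  t=0,i=2
  [4] #.. => #  t=0,i=4
  [3] .## => #  t=0,i=0
  [2] .#. => .  t=0,i=3
  [1] ..# => #  t=0,i=5
  [0] ... => #  t=0,i=8
  bits 00111011 = 59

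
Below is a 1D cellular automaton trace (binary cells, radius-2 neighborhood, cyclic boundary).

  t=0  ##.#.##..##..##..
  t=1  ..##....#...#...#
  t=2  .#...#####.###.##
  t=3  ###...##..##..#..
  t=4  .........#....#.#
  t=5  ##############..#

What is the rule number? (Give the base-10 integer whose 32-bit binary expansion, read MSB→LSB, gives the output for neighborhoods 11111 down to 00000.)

2360967447

  nb #####: next=#  (t=2,i=7, bit31=1)
  nb ####.: next=.  (t=2,i=8, bit30=0)
  nb ###.#: next=.  (t=2,i=9, bit29=0)
  nb ###..: next=.  (t=3,i=2, bit28=0)
  nb ##.##: next=#  (t=2,i=10, bit27=1)
  nb ##.#.: next=#  (t=0,i=2, bit26=1)
  nb ##..#: next=.  (t=0,i=7, bit25=0)
  nb ##...: next=.  (t=1,i=4, bit24=0)
  nb #.###: next=#  (t=2,i=11, bit23=1)
  nb #.##.: next=.  (t=0,i=5, bit22=0)
  nb #.#.#: next=#  (t=0,i=3, bit21=1)
  nb #.#..: next=#  (t=2,i=1, bit20=1)
  nb #..##: next=#  (t=0,i=8, bit19=1)
  nb #..#.: next=.  (t=3,i=13, bit18=0)
  nb #...#: next=.  (t=1,i=10, bit17=0)
  nb #....: next=#  (t=1,i=5, bit16=1)
  nb .####: next=#  (t=2,i=6, bit15=1)
  nb .###.: next=.  (t=2,i=12, bit14=0)
  nb .##.#: next=.  (t=0,i=1, bit13=0)
  nb .##..: next=.  (t=0,i=6, bit12=0)
  nb .#.##: next=.  (t=0,i=4, bit11=0)
  nb .#.#.: next=.  (t=4,i=15, bit10=0)
  nb .#..#: next=.  (t=1,i=0, bit9=0)
  nb .#...: next=#  (t=1,i=9, bit8=1)
  nb ..###: next=.  (t=2,i=5, bit7=0)
  nb ..##.: next=.  (t=0,i=0, bit6=0)
  nb ..#.#: next=.  (t=4,i=14, bit5=0)
  nb ..#..: next=#  (t=1,i=8, bit4=1)
  nb ...##: next=.  (t=2,i=4, bit3=0)
  nb ...#.: next=#  (t=1,i=7, bit2=1)
  nb ....#: next=#  (t=1,i=6, bit1=1)
  nb .....: next=#  (t=4,i=2, bit0=1)
  bits 10001100101110011000000100010111 = 2360967447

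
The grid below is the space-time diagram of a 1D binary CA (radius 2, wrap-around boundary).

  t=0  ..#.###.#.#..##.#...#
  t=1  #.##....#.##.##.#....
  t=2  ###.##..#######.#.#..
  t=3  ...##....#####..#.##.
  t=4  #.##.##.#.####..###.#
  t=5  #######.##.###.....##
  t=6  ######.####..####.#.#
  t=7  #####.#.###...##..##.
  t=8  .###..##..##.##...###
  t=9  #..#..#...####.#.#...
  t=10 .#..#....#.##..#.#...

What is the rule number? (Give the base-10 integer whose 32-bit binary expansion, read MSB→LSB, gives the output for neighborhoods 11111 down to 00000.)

  ##### -> #   bit 31 = 1  t=2,i=10
  ####. -> #   bit 30 = 1  t=2,i=13
  ###.# -> .   bit 29 = 0  t=0,i=6
  ###.. -> #   bit 28 = 1  t=3,i=13
  ##.## -> #   bit 27 = 1  t=1,i=12
  ##.#. -> .   bit 26 = 0  t=0,i=7
  ##..# -> .   bit 25 = 0  t=2,i=6
  ##... -> #   bit 24 = 1  t=1,i=4
  #.### -> .   bit 23 = 0  t=0,i=4
  #.##. -> #   bit 22 = 1  t=1,i=2
  #.#.# -> #   bit 21 = 1  t=0,i=8
  #.#.. -> #   bit 20 = 1  t=0,i=10
  #..## -> .   bit 19 = 0  t=0,i=12
  #..#. -> .   bit 18 = 0  t=0,i=1
  #...# -> .   bit 17 = 0  t=0,i=18
  #.... -> #   bit 16 = 1  t=1,i=5
  .#### -> #   bit 15 = 1  t=2,i=9
  .###. -> .   bit 14 = 0  t=0,i=5
  .##.# -> #   bit 13 = 1  t=0,i=14
  .##.. -> .   bit 12 = 0  t=1,i=3
  .#.## -> #   bit 11 = 1  t=0,i=3
  .#.#. -> .   bit 10 = 0  t=0,i=9
  .#..# -> #   bit 9 = 1  t=0,i=0
  .#... -> .   bit 8 = 0  t=0,i=17
  ..### -> .   bit 7 = 0  t=2,i=0
  ..##. -> #   bit 6 = 1  t=0,i=13
  ..#.# -> #   bit 5 = 1  t=0,i=2
  ..#.. -> .   bit 4 = 0  t=0,i=20
  ...## -> #   bit 3 = 1  t=3,i=2
  ...#. -> .   bit 2 = 0  t=0,i=19
  ....# -> .   bit 1 = 0  t=1,i=6
  ..... -> #   bit 0 = 1  t=5,i=16
  bits 11011001011100011010101001101001 = 3648105065

3648105065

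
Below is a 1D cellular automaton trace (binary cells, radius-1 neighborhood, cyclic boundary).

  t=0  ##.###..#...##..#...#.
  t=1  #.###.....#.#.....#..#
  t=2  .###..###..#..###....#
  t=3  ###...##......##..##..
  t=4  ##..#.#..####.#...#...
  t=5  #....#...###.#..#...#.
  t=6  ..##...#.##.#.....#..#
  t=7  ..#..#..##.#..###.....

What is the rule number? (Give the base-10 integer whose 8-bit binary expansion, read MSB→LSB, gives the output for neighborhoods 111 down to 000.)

  ### -> #   bit 7 = 1  t=0,i=4
  ##. -> .   bit 6 = 0  t=0,i=1
  #.# -> #   bit 5 = 1  t=0,i=2
  #.. -> .   bit 4 = 0  t=0,i=6
  .## -> #   bit 3 = 1  t=0,i=0
  .#. -> .   bit 2 = 0  t=0,i=8
  ..# -> .   bit 1 = 0  t=0,i=7
  ... -> #   bit 0 = 1  t=0,i=10
  bits 10101001 = 169

169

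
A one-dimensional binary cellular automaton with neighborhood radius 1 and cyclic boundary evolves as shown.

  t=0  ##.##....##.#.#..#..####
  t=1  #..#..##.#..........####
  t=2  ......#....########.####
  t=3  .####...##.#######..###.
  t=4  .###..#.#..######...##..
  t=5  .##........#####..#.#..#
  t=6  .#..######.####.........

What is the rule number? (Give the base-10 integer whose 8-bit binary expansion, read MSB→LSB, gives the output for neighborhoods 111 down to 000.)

137

  ### -> #   bit 7 = 1  t=0,i=0
  ##. -> .   bit 6 = 0  t=0,i=1
  #.# -> .   bit 5 = 0  t=0,i=2
  #.. -> .   bit 4 = 0  t=0,i=5
  .## -> #   bit 3 = 1  t=0,i=3
  .#. -> .   bit 2 = 0  t=0,i=12
  ..# -> .   bit 1 = 0  t=0,i=8
  ... -> #   bit 0 = 1  t=0,i=6
  bits 10001001 = 137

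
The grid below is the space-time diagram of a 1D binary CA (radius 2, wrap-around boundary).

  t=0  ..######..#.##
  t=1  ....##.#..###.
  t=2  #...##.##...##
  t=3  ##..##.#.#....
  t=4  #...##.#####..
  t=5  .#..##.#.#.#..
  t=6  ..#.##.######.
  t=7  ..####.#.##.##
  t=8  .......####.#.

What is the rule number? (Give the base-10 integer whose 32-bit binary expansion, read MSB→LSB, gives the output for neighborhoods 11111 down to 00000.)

2448502624

  #####|#  b31=1 t=0,i=4
  ####.|.  b30=0 t=0,i=6
  ###.#|.  b29=0 t=7,i=5
  ###..|#  b28=1 t=0,i=7
  ##.##|.  b27=0 t=2,i=6
  ##.#.|.  b26=0 t=1,i=6
  ##..#|.  b25=0 t=0,i=0
  ##...|#  b24=1 t=1,i=13
  #.###|#  b23=1 t=4,i=7
  #.##.|#  b22=1 t=0,i=12
  #.#.#|#  b21=1 t=3,i=7
  #.#..|#  b20=1 t=1,i=7
  #..##|.  b19=0 t=0,i=1
  #..#.|.  b18=0 t=0,i=9
  #...#|.  b17=0 t=2,i=2
  #....|#  b16=1 t=1,i=0
  .####|.  b15=0 t=0,i=3
  .###.|.  b14=0 t=1,i=11
  .##.#|#  b13=1 t=1,i=5
  .##..|.  b12=0 t=0,i=13
  .#.##|#  b11=1 t=0,i=11
  .#.#.|#  b10=1 t=3,i=8
  .#..#|#  b9=1 t=1,i=8
  .#...|#  b8=1 t=3,i=10
  ..###|.  b7=0 t=0,i=2
  ..##.|#  b6=1 t=1,i=4
  ..#.#|#  b5=1 t=0,i=10
  ..#..|.  b4=0 t=4,i=0
  ...##|.  b3=0 t=1,i=3
  ...#.|.  b2=0 t=5,i=0
  ....#|.  b1=0 t=1,i=2
  .....|.  b0=0 t=1,i=1
  bits 10010001111100010010111101100000 = 2448502624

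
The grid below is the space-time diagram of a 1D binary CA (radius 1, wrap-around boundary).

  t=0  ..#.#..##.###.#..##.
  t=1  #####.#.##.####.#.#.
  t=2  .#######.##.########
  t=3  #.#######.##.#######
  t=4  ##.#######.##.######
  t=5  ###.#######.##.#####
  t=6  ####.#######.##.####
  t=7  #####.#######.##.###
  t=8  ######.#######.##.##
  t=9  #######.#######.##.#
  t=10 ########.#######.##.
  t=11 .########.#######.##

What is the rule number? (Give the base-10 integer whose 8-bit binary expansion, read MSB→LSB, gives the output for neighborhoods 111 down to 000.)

231

  [7] ### => #  t=0,i=11
  [6] ##. => #  t=0,i=8
  [5] #.# => #  t=0,i=3
  [4] #.. => .  t=0,i=5
  [3] .## => .  t=0,i=7
  [2] .#. => #  t=0,i=2
  [1] ..# => #  t=0,i=1
  [0] ... => #  t=0,i=0
  bits 11100111 = 231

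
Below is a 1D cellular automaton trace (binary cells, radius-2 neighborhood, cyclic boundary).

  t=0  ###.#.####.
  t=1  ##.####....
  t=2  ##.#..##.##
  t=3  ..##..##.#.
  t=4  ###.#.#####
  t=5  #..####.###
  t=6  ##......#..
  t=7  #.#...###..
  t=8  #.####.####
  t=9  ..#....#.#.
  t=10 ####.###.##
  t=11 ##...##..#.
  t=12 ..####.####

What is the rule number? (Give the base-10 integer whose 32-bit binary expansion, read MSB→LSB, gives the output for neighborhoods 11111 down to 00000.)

  #####|#  b31=1 t=4,i=0
  ####.|.  b30=0 t=0,i=8
  ###.#|.  b29=0 t=0,i=2
  ###..|#  b28=1 t=1,i=6
  ##.##|.  b27=0 t=0,i=10
  ##.#.|#  b26=1 t=0,i=3
  ##..#|#  b25=1 t=3,i=4
  ##...|#  b24=1 t=1,i=7
  #.###|#  b23=1 t=0,i=0
  #.##.|.  b22=0 t=11,i=0
  #.#.#|#  b21=1 t=0,i=4
  #.#..|#  b20=1 t=2,i=3
  #..##|.  b19=0 t=2,i=5
  #..#.|#  b18=1 t=7,i=10
  #...#|#  b17=1 t=3,i=0
  #....|.  b16=0 t=1,i=8
  .####|.  b15=0 t=0,i=7
  .###.|#  b14=1 t=0,i=1
  .##.#|#  b13=1 t=1,i=1
  .##..|.  b12=0 t=3,i=3
  .#.##|#  b11=1 t=0,i=5
  .#.#.|.  b10=0 t=7,i=1
  .#..#|.  b9=0 t=2,i=4
  .#...|#  b8=1 t=3,i=10
  ..###|.  b7=0 t=5,i=3
  ..##.|#  b6=1 t=1,i=0
  ..#.#|#  b5=1 t=7,i=0
  ..#..|#  b4=1 t=6,i=8
  ...##|#  b3=1 t=1,i=10
  ...#.|#  b2=1 t=6,i=7
  ....#|#  b1=1 t=1,i=9
  .....|.  b0=0 t=6,i=4
  bits 10010111101101100110100101111110 = 2545314174

2545314174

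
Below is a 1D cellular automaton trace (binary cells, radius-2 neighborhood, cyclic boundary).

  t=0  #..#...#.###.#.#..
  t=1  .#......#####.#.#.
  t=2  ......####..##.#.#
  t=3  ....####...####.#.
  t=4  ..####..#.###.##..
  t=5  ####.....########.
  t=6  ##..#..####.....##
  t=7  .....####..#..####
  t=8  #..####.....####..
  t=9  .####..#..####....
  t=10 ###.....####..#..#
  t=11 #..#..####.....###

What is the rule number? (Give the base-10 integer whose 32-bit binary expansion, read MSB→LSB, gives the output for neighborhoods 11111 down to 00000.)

  nb #####: next=.  (t=1,i=10, bit31=0)
  nb ####.: next=.  (t=1,i=11, bit30=0)
  nb ###.#: next=#  (t=0,i=11, bit29=1)
  nb ###..: next=.  (t=2,i=9, bit28=0)
  nb ##.##: next=#  (t=4,i=13, bit27=1)
  nb ##.#.: next=#  (t=0,i=12, bit26=1)
  nb ##..#: next=.  (t=2,i=10, bit25=0)
  nb ##...: next=#  (t=3,i=8, bit24=1)
  nb #.###: next=#  (t=0,i=9, bit23=1)
  nb #.##.: next=#  (t=4,i=14, bit22=1)
  nb #.#.#: next=.  (t=0,i=13, bit21=0)
  nb #.#..: next=.  (t=0,i=15, bit20=0)
  nb #..##: next=#  (t=2,i=11, bit19=1)
  nb #..#.: next=.  (t=0,i=2, bit18=0)
  nb #...#: next=.  (t=0,i=5, bit17=0)
  nb #....: next=.  (t=1,i=3, bit16=0)
  nb .####: next=#  (t=1,i=9, bit15=1)
  nb .###.: next=#  (t=0,i=10, bit14=1)
  nb .##.#: next=#  (t=2,i=13, bit13=1)
  nb .##..: next=#  (t=4,i=15, bit12=1)
  nb .#.##: next=#  (t=0,i=8, bit11=1)
  nb .#.#.: next=#  (t=0,i=14, bit10=1)
  nb .#..#: next=#  (t=0,i=1, bit9=1)
  nb .#...: next=.  (t=0,i=4, bit8=0)
  nb ..###: next=#  (t=1,i=8, bit7=1)
  nb ..##.: next=#  (t=2,i=12, bit6=1)
  nb ..#.#: next=.  (t=0,i=7, bit5=0)
  nb ..#..: next=.  (t=0,i=0, bit4=0)
  nb ...##: next=#  (t=1,i=7, bit3=1)
  nb ...#.: next=.  (t=0,i=6, bit2=0)
  nb ....#: next=#  (t=1,i=6, bit1=1)
  nb .....: next=.  (t=1,i=4, bit0=0)
  bits 00101101110010001111111011001010 = 768147146

768147146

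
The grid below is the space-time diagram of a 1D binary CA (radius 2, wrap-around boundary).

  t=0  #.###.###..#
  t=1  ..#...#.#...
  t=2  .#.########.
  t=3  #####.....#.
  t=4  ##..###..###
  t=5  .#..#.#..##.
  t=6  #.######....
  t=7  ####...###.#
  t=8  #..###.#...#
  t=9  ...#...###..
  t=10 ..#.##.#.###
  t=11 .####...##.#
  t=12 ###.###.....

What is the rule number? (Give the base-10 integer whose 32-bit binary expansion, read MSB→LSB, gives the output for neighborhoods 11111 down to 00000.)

  nb #####: next=.  (t=2,i=5, bit31=0)
  nb ####.: next=.  (t=2,i=9, bit30=0)
  nb ###.#: next=.  (t=0,i=4, bit29=0)
  nb ###..: next=#  (t=0,i=8, bit28=1)
  nb ##.##: next=.  (t=0,i=1, bit27=0)
  nb ##.#.: next=.  (t=8,i=6, bit26=0)
  nb ##..#: next=.  (t=0,i=9, bit25=0)
  nb ##...: next=#  (t=3,i=5, bit24=1)
  nb #.###: next=#  (t=0,i=2, bit23=1)
  nb #.##.: next=#  (t=10,i=4, bit22=1)
  nb #.#.#: next=.  (t=10,i=7, bit21=0)
  nb #.#..: next=#  (t=1,i=8, bit20=1)
  nb #..##: next=.  (t=0,i=10, bit19=0)
  nb #..#.: next=#  (t=2,i=0, bit18=1)
  nb #...#: next=#  (t=1,i=4, bit17=1)
  nb #....: next=#  (t=1,i=10, bit16=1)
  nb .####: next=#  (t=2,i=4, bit15=1)
  nb .###.: next=.  (t=0,i=3, bit14=0)
  nb .##.#: next=.  (t=0,i=0, bit13=0)
  nb .##..: next=.  (t=5,i=10, bit12=0)
  nb .#.##: next=#  (t=2,i=2, bit11=1)
  nb .#.#.: next=#  (t=1,i=7, bit10=1)
  nb .#..#: next=#  (t=5,i=2, bit9=1)
  nb .#...: next=#  (t=1,i=3, bit8=1)
  nb ..###: next=#  (t=4,i=4, bit7=1)
  nb ..##.: next=.  (t=0,i=11, bit6=0)
  nb ..#.#: next=#  (t=1,i=6, bit5=1)
  nb ..#..: next=.  (t=1,i=2, bit4=0)
  nb ...##: next=.  (t=7,i=6, bit3=0)
  nb ...#.: next=#  (t=1,i=1, bit2=1)
  nb ....#: next=.  (t=1,i=0, bit1=0)
  nb .....: next=.  (t=1,i=11, bit0=0)
  bits 00010001110101111000111110100100 = 299339684

299339684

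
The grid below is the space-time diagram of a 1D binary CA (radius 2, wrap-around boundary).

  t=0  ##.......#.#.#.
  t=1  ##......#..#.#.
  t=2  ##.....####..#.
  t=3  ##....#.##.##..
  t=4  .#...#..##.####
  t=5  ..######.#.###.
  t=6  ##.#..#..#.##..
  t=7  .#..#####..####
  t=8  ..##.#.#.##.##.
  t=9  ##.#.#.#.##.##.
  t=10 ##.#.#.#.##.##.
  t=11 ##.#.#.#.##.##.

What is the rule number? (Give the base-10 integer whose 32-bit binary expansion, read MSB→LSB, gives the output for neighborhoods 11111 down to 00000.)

1122956060

  ##### -> .   bit 31 = 0  t=5,i=4
  ####. -> #   bit 30 = 1  t=2,i=9
  ###.# -> .   bit 29 = 0  t=4,i=14
  ###.. -> .   bit 28 = 0  t=2,i=10
  ##.## -> .   bit 27 = 0  t=3,i=10
  ##.#. -> .   bit 26 = 0  t=4,i=0
  ##..# -> #   bit 25 = 1  t=2,i=11
  ##... -> .   bit 24 = 0  t=0,i=2
  #.### -> #   bit 23 = 1  t=4,i=11
  #.##. -> #   bit 22 = 1  t=0,i=0
  #.#.# -> #   bit 21 = 1  t=0,i=11
  #.#.. -> .   bit 20 = 0  t=4,i=1
  #..## -> #   bit 19 = 1  t=3,i=14
  #..#. -> #   bit 18 = 1  t=1,i=10
  #...# -> #   bit 17 = 1  t=4,i=3
  #.... -> .   bit 16 = 0  t=0,i=3
  .#### -> #   bit 15 = 1  t=2,i=8
  .###. -> #   bit 14 = 1  t=5,i=12
  .##.# -> #   bit 13 = 1  t=3,i=9
  .##.. -> #   bit 12 = 1  t=0,i=1
  .#.## -> .   bit 11 = 0  t=0,i=14
  .#.#. -> .   bit 10 = 0  t=0,i=10
  .#..# -> #   bit 9 = 1  t=1,i=9
  .#... -> #   bit 8 = 1  t=4,i=2
  ..### -> .   bit 7 = 0  t=2,i=7
  ..##. -> .   bit 6 = 0  t=3,i=0
  ..#.# -> .   bit 5 = 0  t=0,i=9
  ..#.. -> #   bit 4 = 1  t=1,i=8
  ...## -> #   bit 3 = 1  t=2,i=6
  ...#. -> #   bit 2 = 1  t=0,i=8
  ....# -> .   bit 1 = 0  t=0,i=7
  ..... -> .   bit 0 = 0  t=0,i=4
  bits 01000010111011101111001100011100 = 1122956060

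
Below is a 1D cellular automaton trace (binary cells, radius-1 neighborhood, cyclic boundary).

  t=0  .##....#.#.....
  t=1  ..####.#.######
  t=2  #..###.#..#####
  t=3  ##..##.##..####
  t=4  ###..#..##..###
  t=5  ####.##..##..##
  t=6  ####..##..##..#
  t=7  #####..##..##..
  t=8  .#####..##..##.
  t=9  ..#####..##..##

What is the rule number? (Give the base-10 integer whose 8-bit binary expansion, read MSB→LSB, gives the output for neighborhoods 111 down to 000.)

213

  [7] ### => #  t=1,i=3
  [6] ##. => #  t=0,i=2
  [5] #.# => .  t=0,i=8
  [4] #.. => #  t=0,i=3
  [3] .## => .  t=0,i=1
  [2] .#. => #  t=0,i=7
  [1] ..# => .  t=0,i=0
  [0] ... => #  t=0,i=4
  bits 11010101 = 213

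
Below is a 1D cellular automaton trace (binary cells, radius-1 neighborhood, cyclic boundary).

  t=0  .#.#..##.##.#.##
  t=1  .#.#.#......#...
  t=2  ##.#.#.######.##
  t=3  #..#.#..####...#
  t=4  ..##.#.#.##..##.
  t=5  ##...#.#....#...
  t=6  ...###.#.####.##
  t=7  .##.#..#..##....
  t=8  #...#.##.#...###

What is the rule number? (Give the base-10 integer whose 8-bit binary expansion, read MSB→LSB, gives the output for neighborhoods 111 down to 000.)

135

  ###|#  b7=1 t=2,i=0
  ##.|.  b6=0 t=0,i=7
  #.#|.  b5=0 t=0,i=0
  #..|.  b4=0 t=0,i=4
  .##|.  b3=0 t=0,i=6
  .#.|#  b2=1 t=0,i=1
  ..#|#  b1=1 t=0,i=5
  ...|#  b0=1 t=1,i=7
  bits 10000111 = 135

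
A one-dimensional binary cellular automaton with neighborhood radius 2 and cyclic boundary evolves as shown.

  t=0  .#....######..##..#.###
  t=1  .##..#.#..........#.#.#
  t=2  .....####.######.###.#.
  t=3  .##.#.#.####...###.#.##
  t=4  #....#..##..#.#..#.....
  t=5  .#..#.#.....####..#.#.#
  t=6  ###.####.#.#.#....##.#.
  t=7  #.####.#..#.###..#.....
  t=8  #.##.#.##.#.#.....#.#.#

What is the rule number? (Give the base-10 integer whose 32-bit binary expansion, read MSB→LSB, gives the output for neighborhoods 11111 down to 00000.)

697337645

  ##### -> .   bit 31 = 0  t=0,i=8
  ####. -> .   bit 30 = 0  t=0,i=10
  ###.# -> #   bit 29 = 1  t=0,i=22
  ###.. -> .   bit 28 = 0  t=0,i=11
  ##.## -> #   bit 27 = 1  t=2,i=9
  ##.#. -> .   bit 26 = 0  t=0,i=0
  ##..# -> .   bit 25 = 0  t=0,i=12
  ##... -> #   bit 24 = 1  t=3,i=12
  #.### -> #   bit 23 = 1  t=0,i=20
  #.##. -> .   bit 22 = 0  t=1,i=1
  #.#.# -> .   bit 21 = 0  t=1,i=20
  #.#.. -> #   bit 20 = 1  t=0,i=1
  #..## -> .   bit 19 = 0  t=0,i=13
  #..#. -> .   bit 18 = 0  t=0,i=17
  #...# -> .   bit 17 = 0  t=3,i=13
  #.... -> .   bit 16 = 0  t=0,i=3
  .#### -> #   bit 15 = 1  t=0,i=7
  .###. -> .   bit 14 = 0  t=0,i=21
  .##.# -> .   bit 13 = 0  t=3,i=2
  .##.. -> .   bit 12 = 0  t=0,i=15
  .#.## -> .   bit 11 = 0  t=0,i=19
  .#.#. -> #   bit 10 = 1  t=1,i=6
  .#..# -> #   bit 9 = 1  t=4,i=6
  .#... -> #   bit 8 = 1  t=0,i=2
  ..### -> .   bit 7 = 0  t=0,i=6
  ..##. -> .   bit 6 = 0  t=0,i=14
  ..#.# -> #   bit 5 = 1  t=0,i=18
  ..#.. -> .   bit 4 = 0  t=4,i=0
  ...## -> #   bit 3 = 1  t=0,i=5
  ...#. -> #   bit 2 = 1  t=1,i=17
  ....# -> .   bit 1 = 0  t=0,i=4
  ..... -> #   bit 0 = 1  t=1,i=10
  bits 00101001100100001000011100101101 = 697337645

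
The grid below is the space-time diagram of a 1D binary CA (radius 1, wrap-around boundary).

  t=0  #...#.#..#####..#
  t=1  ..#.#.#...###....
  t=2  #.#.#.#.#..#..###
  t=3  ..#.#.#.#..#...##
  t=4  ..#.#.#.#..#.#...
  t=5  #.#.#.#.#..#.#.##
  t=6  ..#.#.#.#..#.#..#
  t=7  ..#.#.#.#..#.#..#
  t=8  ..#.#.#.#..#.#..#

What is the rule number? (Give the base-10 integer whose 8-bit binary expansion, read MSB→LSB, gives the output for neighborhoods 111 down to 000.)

  nb ###: next=#  (t=0,i=10, bit7=1)
  nb ##.: next=.  (t=0,i=0, bit6=0)
  nb #.#: next=.  (t=0,i=5, bit5=0)
  nb #..: next=.  (t=0,i=1, bit4=0)
  nb .##: next=.  (t=0,i=9, bit3=0)
  nb .#.: next=#  (t=0,i=4, bit2=1)
  nb ..#: next=.  (t=0,i=3, bit1=0)
  nb ...: next=#  (t=0,i=2, bit0=1)
  bits 10000101 = 133

133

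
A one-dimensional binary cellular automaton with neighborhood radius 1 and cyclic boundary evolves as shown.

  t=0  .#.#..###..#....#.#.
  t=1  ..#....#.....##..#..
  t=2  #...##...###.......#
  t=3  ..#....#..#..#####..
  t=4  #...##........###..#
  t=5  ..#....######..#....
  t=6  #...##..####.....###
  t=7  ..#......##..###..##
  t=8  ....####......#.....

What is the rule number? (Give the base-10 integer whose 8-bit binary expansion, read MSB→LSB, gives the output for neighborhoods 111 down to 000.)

161

  ###|#  b7=1 t=0,i=7
  ##.|.  b6=0 t=0,i=8
  #.#|#  b5=1 t=0,i=2
  #..|.  b4=0 t=0,i=4
  .##|.  b3=0 t=0,i=6
  .#.|.  b2=0 t=0,i=1
  ..#|.  b1=0 t=0,i=0
  ...|#  b0=1 t=0,i=13
  bits 10100001 = 161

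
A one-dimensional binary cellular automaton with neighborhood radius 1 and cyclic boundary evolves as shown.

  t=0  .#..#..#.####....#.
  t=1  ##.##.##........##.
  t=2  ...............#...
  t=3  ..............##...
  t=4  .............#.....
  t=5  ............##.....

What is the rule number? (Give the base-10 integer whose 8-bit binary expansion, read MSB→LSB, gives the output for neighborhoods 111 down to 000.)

6

  nb ###: next=.  (t=0,i=10, bit7=0)
  nb ##.: next=.  (t=0,i=12, bit6=0)
  nb #.#: next=.  (t=0,i=8, bit5=0)
  nb #..: next=.  (t=0,i=2, bit4=0)
  nb .##: next=.  (t=0,i=9, bit3=0)
  nb .#.: next=#  (t=0,i=1, bit2=1)
  nb ..#: next=#  (t=0,i=0, bit1=1)
  nb ...: next=.  (t=0,i=14, bit0=0)
  bits 00000110 = 6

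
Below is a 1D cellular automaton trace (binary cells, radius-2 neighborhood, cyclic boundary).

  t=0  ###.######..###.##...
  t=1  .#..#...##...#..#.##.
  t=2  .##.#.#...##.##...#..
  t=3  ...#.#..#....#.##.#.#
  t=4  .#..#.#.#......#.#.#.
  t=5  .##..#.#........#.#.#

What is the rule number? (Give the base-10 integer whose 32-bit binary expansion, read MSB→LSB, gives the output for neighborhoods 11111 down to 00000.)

  #####|.  b31=0 t=0,i=6
  ####.|#  b30=1 t=0,i=8
  ###.#|.  b29=0 t=0,i=2
  ###..|#  b28=1 t=0,i=9
  ##.##|.  b27=0 t=0,i=3
  ##.#.|#  b26=1 t=2,i=3
  ##..#|.  b25=0 t=0,i=10
  ##...|#  b24=1 t=0,i=18
  #.###|#  b23=1 t=0,i=4
  #.##.|#  b22=1 t=0,i=16
  #.#.#|.  b21=0 t=2,i=4
  #.#..|.  b20=0 t=2,i=6
  #..##|.  b19=0 t=0,i=11
  #..#.|.  b18=0 t=1,i=0
  #...#|#  b17=1 t=0,i=19
  #....|.  b16=0 t=3,i=10
  .####|.  b15=0 t=0,i=5
  .###.|#  b14=1 t=0,i=1
  .##.#|.  b13=0 t=2,i=2
  .##..|.  b12=0 t=0,i=17
  .#.##|.  b11=0 t=1,i=17
  .#.#.|#  b10=1 t=2,i=5
  .#..#|#  b9=1 t=1,i=2
  .#...|.  b8=0 t=1,i=5
  ..###|.  b7=0 t=0,i=0
  ..##.|.  b6=0 t=1,i=8
  ..#.#|.  b5=0 t=1,i=16
  ..#..|#  b4=1 t=1,i=1
  ...##|.  b3=0 t=0,i=20
  ...#.|.  b2=0 t=1,i=12
  ....#|.  b1=0 t=3,i=11
  .....|.  b0=0 t=4,i=11
  bits 01010101110000100100011000010000 = 1438795280

1438795280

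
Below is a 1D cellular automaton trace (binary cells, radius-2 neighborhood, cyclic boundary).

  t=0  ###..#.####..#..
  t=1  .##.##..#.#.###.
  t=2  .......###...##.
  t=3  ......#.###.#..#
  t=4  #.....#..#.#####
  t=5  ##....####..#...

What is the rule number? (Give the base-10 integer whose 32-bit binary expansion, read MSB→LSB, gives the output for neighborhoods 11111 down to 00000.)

353683256

  nb #####: next=.  (t=4,i=13, bit31=0)
  nb ####.: next=.  (t=0,i=9, bit30=0)
  nb ###.#: next=.  (t=3,i=10, bit29=0)
  nb ###..: next=#  (t=0,i=2, bit28=1)
  nb ##.##: next=.  (t=1,i=3, bit27=0)
  nb ##.#.: next=#  (t=3,i=11, bit26=1)
  nb ##..#: next=.  (t=0,i=3, bit25=0)
  nb ##...: next=#  (t=2,i=10, bit24=1)
  nb #.###: next=.  (t=0,i=7, bit23=0)
  nb #.##.: next=.  (t=1,i=4, bit22=0)
  nb #.#.#: next=.  (t=1,i=10, bit21=0)
  nb #.#..: next=#  (t=3,i=12, bit20=1)
  nb #..##: next=.  (t=0,i=15, bit19=0)
  nb #..#.: next=#  (t=0,i=4, bit18=1)
  nb #...#: next=.  (t=2,i=11, bit17=0)
  nb #....: next=.  (t=2,i=0, bit16=0)
  nb .####: next=#  (t=0,i=8, bit15=1)
  nb .###.: next=#  (t=0,i=1, bit14=1)
  nb .##.#: next=.  (t=1,i=2, bit13=0)
  nb .##..: next=.  (t=1,i=5, bit12=0)
  nb .#.##: next=.  (t=0,i=6, bit11=0)
  nb .#.#.: next=#  (t=1,i=9, bit10=1)
  nb .#..#: next=#  (t=0,i=14, bit9=1)
  nb .#...: next=#  (t=3,i=0, bit8=1)
  nb ..###: next=.  (t=0,i=0, bit7=0)
  nb ..##.: next=.  (t=1,i=1, bit6=0)
  nb ..#.#: next=#  (t=0,i=5, bit5=1)
  nb ..#..: next=#  (t=0,i=13, bit4=1)
  nb ...##: next=#  (t=2,i=6, bit3=1)
  nb ...#.: next=.  (t=3,i=5, bit2=0)
  nb ....#: next=.  (t=2,i=5, bit1=0)
  nb .....: next=.  (t=2,i=1, bit0=0)
  bits 00010101000101001100011100111000 = 353683256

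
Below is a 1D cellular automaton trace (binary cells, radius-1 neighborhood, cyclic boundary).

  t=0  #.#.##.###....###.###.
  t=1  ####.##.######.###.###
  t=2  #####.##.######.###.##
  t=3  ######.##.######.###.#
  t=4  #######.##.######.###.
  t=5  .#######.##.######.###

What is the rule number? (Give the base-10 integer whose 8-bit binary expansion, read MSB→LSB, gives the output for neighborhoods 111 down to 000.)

247

  [7] ### => #  t=0,i=8
  [6] ##. => #  t=0,i=5
  [5] #.# => #  t=0,i=1
  [4] #.. => #  t=0,i=10
  [3] .## => .  t=0,i=4
  [2] .#. => #  t=0,i=0
  [1] ..# => #  t=0,i=13
  [0] ... => #  t=0,i=11
  bits 11110111 = 247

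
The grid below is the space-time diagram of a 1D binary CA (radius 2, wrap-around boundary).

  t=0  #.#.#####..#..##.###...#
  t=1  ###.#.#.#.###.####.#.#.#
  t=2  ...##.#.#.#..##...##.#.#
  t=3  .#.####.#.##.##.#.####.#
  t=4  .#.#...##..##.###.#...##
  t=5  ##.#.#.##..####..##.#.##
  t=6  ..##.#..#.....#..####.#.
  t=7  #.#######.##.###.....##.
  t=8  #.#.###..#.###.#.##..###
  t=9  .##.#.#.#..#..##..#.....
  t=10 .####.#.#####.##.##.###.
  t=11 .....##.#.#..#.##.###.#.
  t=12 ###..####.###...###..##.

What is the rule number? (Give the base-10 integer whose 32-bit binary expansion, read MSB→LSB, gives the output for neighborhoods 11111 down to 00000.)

2629251669

  ##### -> #   bit 31 = 1  t=0,i=6
  ####. -> .   bit 30 = 0  t=0,i=7
  ###.# -> .   bit 29 = 0  t=1,i=2
  ###.. -> #   bit 28 = 1  t=0,i=8
  ##.## -> #   bit 27 = 1  t=0,i=16
  ##.#. -> #   bit 26 = 1  t=0,i=1
  ##..# -> .   bit 25 = 0  t=0,i=9
  ##... -> .   bit 24 = 0  t=0,i=20
  #.### -> #   bit 23 = 1  t=0,i=4
  #.##. -> .   bit 22 = 0  t=3,i=10
  #.#.# -> #   bit 21 = 1  t=0,i=2
  #.#.. -> #   bit 20 = 1  t=2,i=10
  #..## -> .   bit 19 = 0  t=0,i=13
  #..#. -> #   bit 18 = 1  t=0,i=10
  #...# -> #   bit 17 = 1  t=0,i=21
  #.... -> #   bit 16 = 1  t=6,i=10
  .#### -> .   bit 15 = 0  t=0,i=5
  .###. -> .   bit 14 = 0  t=0,i=18
  .##.# -> #   bit 13 = 1  t=0,i=0
  .##.. -> #   bit 12 = 1  t=2,i=14
  .#.## -> .   bit 11 = 0  t=0,i=3
  .#.#. -> .   bit 10 = 0  t=1,i=5
  .#..# -> #   bit 9 = 1  t=0,i=12
  .#... -> .   bit 8 = 0  t=2,i=0
  ..### -> .   bit 7 = 0  t=5,i=11
  ..##. -> #   bit 6 = 1  t=0,i=14
  ..#.# -> .   bit 5 = 0  t=8,i=9
  ..#.. -> #   bit 4 = 1  t=0,i=11
  ...## -> .   bit 3 = 0  t=0,i=22
  ...#. -> #   bit 2 = 1  t=6,i=13
  ....# -> .   bit 1 = 0  t=6,i=12
  ..... -> #   bit 0 = 1  t=6,i=11
  bits 10011100101101110011001001010101 = 2629251669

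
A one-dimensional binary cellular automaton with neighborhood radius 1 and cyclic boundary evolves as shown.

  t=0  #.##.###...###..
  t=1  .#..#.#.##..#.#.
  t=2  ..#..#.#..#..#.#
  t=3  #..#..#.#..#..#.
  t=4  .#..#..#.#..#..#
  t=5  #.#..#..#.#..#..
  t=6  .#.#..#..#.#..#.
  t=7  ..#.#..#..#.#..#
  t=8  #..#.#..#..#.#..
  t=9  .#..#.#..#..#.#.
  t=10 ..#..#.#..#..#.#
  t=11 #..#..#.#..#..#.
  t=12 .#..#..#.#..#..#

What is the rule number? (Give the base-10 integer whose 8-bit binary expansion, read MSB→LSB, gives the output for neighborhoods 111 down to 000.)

177

  [7] ### => #  t=0,i=6
  [6] ##. => .  t=0,i=3
  [5] #.# => #  t=0,i=1
  [4] #.. => #  t=0,i=8
  [3] .## => .  t=0,i=2
  [2] .#. => .  t=0,i=0
  [1] ..# => .  t=0,i=10
  [0] ... => #  t=0,i=9
  bits 10110001 = 177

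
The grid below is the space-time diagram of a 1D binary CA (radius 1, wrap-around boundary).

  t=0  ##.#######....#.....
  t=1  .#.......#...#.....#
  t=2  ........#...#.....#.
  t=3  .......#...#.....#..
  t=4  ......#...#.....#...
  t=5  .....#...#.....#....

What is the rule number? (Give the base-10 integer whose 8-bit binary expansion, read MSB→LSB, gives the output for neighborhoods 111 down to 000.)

  nb ###: next=.  (t=0,i=4, bit7=0)
  nb ##.: next=#  (t=0,i=1, bit6=1)
  nb #.#: next=.  (t=0,i=2, bit5=0)
  nb #..: next=.  (t=0,i=10, bit4=0)
  nb .##: next=.  (t=0,i=0, bit3=0)
  nb .#.: next=.  (t=0,i=14, bit2=0)
  nb ..#: next=#  (t=0,i=13, bit1=1)
  nb ...: next=.  (t=0,i=11, bit0=0)
  bits 01000010 = 66

66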